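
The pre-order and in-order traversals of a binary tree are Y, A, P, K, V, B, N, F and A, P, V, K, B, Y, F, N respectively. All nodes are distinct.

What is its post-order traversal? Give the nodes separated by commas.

V, B, K, P, A, F, N, Y

The first element of pre-order is the root; it splits in-order into left and right subtrees.
Root Y: left subtree has 5 nodes {A, P, V, K, B}, right has 2 {F, N}.
  Root A: left subtree has 0 nodes { }, right has 4 {P, V, K, B}.
    Root P: left subtree has 0 nodes { }, right has 3 {V, K, B}.
      Root K: left subtree has 1 node {V}, right has 1 {B}.
  Root N: left subtree has 1 node {F}, right has 0 { }.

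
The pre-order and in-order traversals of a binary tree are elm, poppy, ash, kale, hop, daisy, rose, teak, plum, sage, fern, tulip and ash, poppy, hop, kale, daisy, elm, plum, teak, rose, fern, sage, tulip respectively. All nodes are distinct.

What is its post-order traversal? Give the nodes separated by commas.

ash, hop, daisy, kale, poppy, plum, teak, fern, tulip, sage, rose, elm

The first element of pre-order is the root; it splits in-order into left and right subtrees.
Root elm: left subtree has 5 nodes {ash, poppy, hop, kale, daisy}, right has 6 {plum, teak, rose, fern, sage, tulip}.
  Root poppy: left subtree has 1 node {ash}, right has 3 {hop, kale, daisy}.
    Root kale: left subtree has 1 node {hop}, right has 1 {daisy}.
  Root rose: left subtree has 2 nodes {plum, teak}, right has 3 {fern, sage, tulip}.
    Root teak: left subtree has 1 node {plum}, right has 0 { }.
    Root sage: left subtree has 1 node {fern}, right has 1 {tulip}.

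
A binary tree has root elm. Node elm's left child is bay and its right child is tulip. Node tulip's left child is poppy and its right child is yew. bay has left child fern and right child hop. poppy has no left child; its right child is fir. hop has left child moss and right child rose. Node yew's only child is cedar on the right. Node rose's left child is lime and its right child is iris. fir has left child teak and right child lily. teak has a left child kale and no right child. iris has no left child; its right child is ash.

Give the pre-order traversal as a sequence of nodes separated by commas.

Pre-order visits the node, then its left subtree, then its right subtree.
Visit elm.
At elm: go left to bay.
  Visit bay.
  At bay: go left to fern.
    fern is a leaf — visit fern.
  At bay: go right to hop.
    Visit hop.
    At hop: go left to moss.
      moss is a leaf — visit moss.
    At hop: go right to rose.
      Visit rose.
      At rose: go left to lime.
        lime is a leaf — visit lime.
      At rose: go right to iris.
        Visit iris.
        At iris: no left child.
        At iris: go right to ash.
          ash is a leaf — visit ash.
At elm: go right to tulip.
  Visit tulip.
  At tulip: go left to poppy.
    Visit poppy.
    At poppy: no left child.
    At poppy: go right to fir.
      Visit fir.
      At fir: go left to teak.
        Visit teak.
        At teak: go left to kale.
          kale is a leaf — visit kale.
        At teak: no right child.
      At fir: go right to lily.
        lily is a leaf — visit lily.
  At tulip: go right to yew.
    Visit yew.
    At yew: no left child.
    At yew: go right to cedar.
      cedar is a leaf — visit cedar.

elm, bay, fern, hop, moss, rose, lime, iris, ash, tulip, poppy, fir, teak, kale, lily, yew, cedar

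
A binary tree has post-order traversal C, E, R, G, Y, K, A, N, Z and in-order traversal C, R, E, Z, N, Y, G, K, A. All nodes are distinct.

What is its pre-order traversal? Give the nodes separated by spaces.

The last element of post-order is the root; it splits in-order into left and right subtrees.
Root Z: left subtree has 3 nodes {C, R, E}, right has 5 {N, Y, G, K, A}.
  Root R: left subtree has 1 node {C}, right has 1 {E}.
  Root N: left subtree has 0 nodes { }, right has 4 {Y, G, K, A}.
    Root A: left subtree has 3 nodes {Y, G, K}, right has 0 { }.
      Root K: left subtree has 2 nodes {Y, G}, right has 0 { }.
        Root Y: left subtree has 0 nodes { }, right has 1 {G}.

Z R C E N A K Y G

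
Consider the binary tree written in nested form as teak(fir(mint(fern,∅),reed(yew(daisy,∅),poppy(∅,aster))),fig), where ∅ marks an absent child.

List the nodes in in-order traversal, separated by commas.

In-order visits the left subtree, then the node, then the right subtree.
At teak: go left to fir.
  At fir: go left to mint.
    At mint: go left to fern.
      fern is a leaf — visit fern.
    Visit mint.
    At mint: no right child.
  Visit fir.
  At fir: go right to reed.
    At reed: go left to yew.
      At yew: go left to daisy.
        daisy is a leaf — visit daisy.
      Visit yew.
      At yew: no right child.
    Visit reed.
    At reed: go right to poppy.
      At poppy: no left child.
      Visit poppy.
      At poppy: go right to aster.
        aster is a leaf — visit aster.
Visit teak.
At teak: go right to fig.
  fig is a leaf — visit fig.

fern, mint, fir, daisy, yew, reed, poppy, aster, teak, fig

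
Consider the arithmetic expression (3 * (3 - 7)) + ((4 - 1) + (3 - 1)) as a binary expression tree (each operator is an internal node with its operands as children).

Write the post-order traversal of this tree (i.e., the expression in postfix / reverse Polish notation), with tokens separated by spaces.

Post-order on an expression tree gives postfix notation: for each operator, emit left operand, right operand, then the operator.

3 3 7 - * 4 1 - 3 1 - + +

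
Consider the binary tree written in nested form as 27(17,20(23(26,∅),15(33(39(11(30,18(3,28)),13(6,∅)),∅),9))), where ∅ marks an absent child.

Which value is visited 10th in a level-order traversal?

Level-order visits nodes level by level from the root, left to right within each level.
Level 0: 27
Level 1: 17, 20
Level 2: 23, 15
Level 3: 26, 33, 9
Level 4: 39
Level 5: 11, 13
Level 6: 30, 18, 6
Level 7: 3, 28
Full level-order sequence: 27, 17, 20, 23, 15, 26, 33, 9, 39, 11, 13, 30, 18, 6, 3, 28.

11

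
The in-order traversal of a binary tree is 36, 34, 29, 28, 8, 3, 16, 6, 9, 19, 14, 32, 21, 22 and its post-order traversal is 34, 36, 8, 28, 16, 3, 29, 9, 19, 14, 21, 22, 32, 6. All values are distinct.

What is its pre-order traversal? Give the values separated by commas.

6, 29, 36, 34, 3, 28, 8, 16, 32, 14, 19, 9, 22, 21

The last element of post-order is the root; it splits in-order into left and right subtrees.
Root 6: left subtree has 7 nodes {36, 34, 29, 28, 8, 3, 16}, right has 6 {9, 19, 14, 32, 21, 22}.
  Root 29: left subtree has 2 nodes {36, 34}, right has 4 {28, 8, 3, 16}.
    Root 36: left subtree has 0 nodes { }, right has 1 {34}.
    Root 3: left subtree has 2 nodes {28, 8}, right has 1 {16}.
      Root 28: left subtree has 0 nodes { }, right has 1 {8}.
  Root 32: left subtree has 3 nodes {9, 19, 14}, right has 2 {21, 22}.
    Root 14: left subtree has 2 nodes {9, 19}, right has 0 { }.
      Root 19: left subtree has 1 node {9}, right has 0 { }.
    Root 22: left subtree has 1 node {21}, right has 0 { }.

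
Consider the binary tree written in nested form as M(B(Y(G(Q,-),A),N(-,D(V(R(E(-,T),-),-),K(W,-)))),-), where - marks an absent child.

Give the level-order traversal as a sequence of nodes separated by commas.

M, B, Y, N, G, A, D, Q, V, K, R, W, E, T

Level-order visits nodes level by level from the root, left to right within each level.
Level 0: M
Level 1: B
Level 2: Y, N
Level 3: G, A, D
Level 4: Q, V, K
Level 5: R, W
Level 6: E
Level 7: T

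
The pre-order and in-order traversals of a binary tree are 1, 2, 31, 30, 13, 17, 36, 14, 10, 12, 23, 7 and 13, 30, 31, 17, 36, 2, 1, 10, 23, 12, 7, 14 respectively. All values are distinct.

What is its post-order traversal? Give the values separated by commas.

The first element of pre-order is the root; it splits in-order into left and right subtrees.
Root 1: left subtree has 6 nodes {13, 30, 31, 17, 36, 2}, right has 5 {10, 23, 12, 7, 14}.
  Root 2: left subtree has 5 nodes {13, 30, 31, 17, 36}, right has 0 { }.
    Root 31: left subtree has 2 nodes {13, 30}, right has 2 {17, 36}.
      Root 30: left subtree has 1 node {13}, right has 0 { }.
      Root 17: left subtree has 0 nodes { }, right has 1 {36}.
  Root 14: left subtree has 4 nodes {10, 23, 12, 7}, right has 0 { }.
    Root 10: left subtree has 0 nodes { }, right has 3 {23, 12, 7}.
      Root 12: left subtree has 1 node {23}, right has 1 {7}.

13, 30, 36, 17, 31, 2, 23, 7, 12, 10, 14, 1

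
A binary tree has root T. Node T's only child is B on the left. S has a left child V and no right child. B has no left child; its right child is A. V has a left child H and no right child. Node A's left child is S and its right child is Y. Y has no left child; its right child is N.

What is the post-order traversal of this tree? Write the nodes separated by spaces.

Post-order visits the left subtree, then the right subtree, then the node.
At T: go left to B.
  At B: no left child.
  At B: go right to A.
    At A: go left to S.
      At S: go left to V.
        At V: go left to H.
          H is a leaf — visit H.
        At V: no right child.
        Visit V.
      At S: no right child.
      Visit S.
    At A: go right to Y.
      At Y: no left child.
      At Y: go right to N.
        N is a leaf — visit N.
      Visit Y.
    Visit A.
  Visit B.
At T: no right child.
Visit T.

H V S N Y A B T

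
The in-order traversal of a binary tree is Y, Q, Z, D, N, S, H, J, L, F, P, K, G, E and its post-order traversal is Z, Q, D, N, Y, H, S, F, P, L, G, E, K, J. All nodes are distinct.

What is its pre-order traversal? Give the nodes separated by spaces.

The last element of post-order is the root; it splits in-order into left and right subtrees.
Root J: left subtree has 7 nodes {Y, Q, Z, D, N, S, H}, right has 6 {L, F, P, K, G, E}.
  Root S: left subtree has 5 nodes {Y, Q, Z, D, N}, right has 1 {H}.
    Root Y: left subtree has 0 nodes { }, right has 4 {Q, Z, D, N}.
      Root N: left subtree has 3 nodes {Q, Z, D}, right has 0 { }.
        Root D: left subtree has 2 nodes {Q, Z}, right has 0 { }.
          Root Q: left subtree has 0 nodes { }, right has 1 {Z}.
  Root K: left subtree has 3 nodes {L, F, P}, right has 2 {G, E}.
    Root L: left subtree has 0 nodes { }, right has 2 {F, P}.
      Root P: left subtree has 1 node {F}, right has 0 { }.
    Root E: left subtree has 1 node {G}, right has 0 { }.

J S Y N D Q Z H K L P F E G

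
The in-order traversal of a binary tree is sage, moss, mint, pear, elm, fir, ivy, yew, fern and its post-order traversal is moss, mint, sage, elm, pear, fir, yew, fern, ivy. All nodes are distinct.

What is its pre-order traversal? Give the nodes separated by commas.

ivy, fir, pear, sage, mint, moss, elm, fern, yew

The last element of post-order is the root; it splits in-order into left and right subtrees.
Root ivy: left subtree has 6 nodes {sage, moss, mint, pear, elm, fir}, right has 2 {yew, fern}.
  Root fir: left subtree has 5 nodes {sage, moss, mint, pear, elm}, right has 0 { }.
    Root pear: left subtree has 3 nodes {sage, moss, mint}, right has 1 {elm}.
      Root sage: left subtree has 0 nodes { }, right has 2 {moss, mint}.
        Root mint: left subtree has 1 node {moss}, right has 0 { }.
  Root fern: left subtree has 1 node {yew}, right has 0 { }.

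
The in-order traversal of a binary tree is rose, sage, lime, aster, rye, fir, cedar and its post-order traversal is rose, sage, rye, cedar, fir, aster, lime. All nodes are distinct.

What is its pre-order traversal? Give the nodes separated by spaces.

The last element of post-order is the root; it splits in-order into left and right subtrees.
Root lime: left subtree has 2 nodes {rose, sage}, right has 4 {aster, rye, fir, cedar}.
  Root sage: left subtree has 1 node {rose}, right has 0 { }.
  Root aster: left subtree has 0 nodes { }, right has 3 {rye, fir, cedar}.
    Root fir: left subtree has 1 node {rye}, right has 1 {cedar}.

lime sage rose aster fir rye cedar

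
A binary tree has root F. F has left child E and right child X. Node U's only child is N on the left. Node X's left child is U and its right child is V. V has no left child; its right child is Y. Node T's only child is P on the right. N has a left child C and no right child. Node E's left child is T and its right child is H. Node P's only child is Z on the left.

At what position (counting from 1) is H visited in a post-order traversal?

4

Post-order visits the left subtree, then the right subtree, then the node.
At F: go left to E.
  At E: go left to T.
    At T: no left child.
    At T: go right to P.
      At P: go left to Z.
        Z is a leaf — visit Z.
      At P: no right child.
      Visit P.
    Visit T.
  At E: go right to H.
    H is a leaf — visit H.
  Visit E.
At F: go right to X.
  At X: go left to U.
    At U: go left to N.
      At N: go left to C.
        C is a leaf — visit C.
      At N: no right child.
      Visit N.
    At U: no right child.
    Visit U.
  At X: go right to V.
    At V: no left child.
    At V: go right to Y.
      Y is a leaf — visit Y.
    Visit V.
  Visit X.
Visit F.
Full post-order sequence: Z, P, T, H, E, C, N, U, Y, V, X, F.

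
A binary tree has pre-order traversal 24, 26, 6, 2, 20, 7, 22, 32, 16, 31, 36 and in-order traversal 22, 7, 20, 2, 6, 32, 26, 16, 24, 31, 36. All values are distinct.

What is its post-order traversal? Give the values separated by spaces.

The first element of pre-order is the root; it splits in-order into left and right subtrees.
Root 24: left subtree has 8 nodes {22, 7, 20, 2, 6, 32, 26, 16}, right has 2 {31, 36}.
  Root 26: left subtree has 6 nodes {22, 7, 20, 2, 6, 32}, right has 1 {16}.
    Root 6: left subtree has 4 nodes {22, 7, 20, 2}, right has 1 {32}.
      Root 2: left subtree has 3 nodes {22, 7, 20}, right has 0 { }.
        Root 20: left subtree has 2 nodes {22, 7}, right has 0 { }.
          Root 7: left subtree has 1 node {22}, right has 0 { }.
  Root 31: left subtree has 0 nodes { }, right has 1 {36}.

22 7 20 2 32 6 16 26 36 31 24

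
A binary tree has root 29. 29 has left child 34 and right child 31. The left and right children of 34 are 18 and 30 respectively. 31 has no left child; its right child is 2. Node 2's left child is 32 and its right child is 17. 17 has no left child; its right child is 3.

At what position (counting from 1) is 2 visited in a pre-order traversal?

Pre-order visits the node, then its left subtree, then its right subtree.
Visit 29.
At 29: go left to 34.
  Visit 34.
  At 34: go left to 18.
    18 is a leaf — visit 18.
  At 34: go right to 30.
    30 is a leaf — visit 30.
At 29: go right to 31.
  Visit 31.
  At 31: no left child.
  At 31: go right to 2.
    Visit 2.
    At 2: go left to 32.
      32 is a leaf — visit 32.
    At 2: go right to 17.
      Visit 17.
      At 17: no left child.
      At 17: go right to 3.
        3 is a leaf — visit 3.
Full pre-order sequence: 29, 34, 18, 30, 31, 2, 32, 17, 3.

6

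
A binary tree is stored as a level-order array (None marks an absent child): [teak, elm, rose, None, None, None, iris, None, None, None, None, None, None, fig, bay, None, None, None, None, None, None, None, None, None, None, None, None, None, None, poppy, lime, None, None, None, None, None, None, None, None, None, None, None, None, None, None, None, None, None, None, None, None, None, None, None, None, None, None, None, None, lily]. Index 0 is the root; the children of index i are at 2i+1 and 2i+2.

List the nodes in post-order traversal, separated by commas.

Post-order visits the left subtree, then the right subtree, then the node.
At teak: go left to elm.
  elm is a leaf — visit elm.
At teak: go right to rose.
  At rose: no left child.
  At rose: go right to iris.
    At iris: go left to fig.
      fig is a leaf — visit fig.
    At iris: go right to bay.
      At bay: go left to poppy.
        At poppy: go left to lily.
          lily is a leaf — visit lily.
        At poppy: no right child.
        Visit poppy.
      At bay: go right to lime.
        lime is a leaf — visit lime.
      Visit bay.
    Visit iris.
  Visit rose.
Visit teak.

elm, fig, lily, poppy, lime, bay, iris, rose, teak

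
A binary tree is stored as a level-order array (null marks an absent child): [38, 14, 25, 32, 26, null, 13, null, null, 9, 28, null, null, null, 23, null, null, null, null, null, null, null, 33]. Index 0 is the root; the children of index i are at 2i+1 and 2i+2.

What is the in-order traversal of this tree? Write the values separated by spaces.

In-order visits the left subtree, then the node, then the right subtree.
At 38: go left to 14.
  At 14: go left to 32.
    32 is a leaf — visit 32.
  Visit 14.
  At 14: go right to 26.
    At 26: go left to 9.
      9 is a leaf — visit 9.
    Visit 26.
    At 26: go right to 28.
      At 28: no left child.
      Visit 28.
      At 28: go right to 33.
        33 is a leaf — visit 33.
Visit 38.
At 38: go right to 25.
  At 25: no left child.
  Visit 25.
  At 25: go right to 13.
    At 13: no left child.
    Visit 13.
    At 13: go right to 23.
      23 is a leaf — visit 23.

32 14 9 26 28 33 38 25 13 23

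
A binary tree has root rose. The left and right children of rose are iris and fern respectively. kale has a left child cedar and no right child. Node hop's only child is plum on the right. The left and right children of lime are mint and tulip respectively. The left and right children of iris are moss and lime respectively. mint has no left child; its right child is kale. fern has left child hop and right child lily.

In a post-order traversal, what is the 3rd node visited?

Post-order visits the left subtree, then the right subtree, then the node.
At rose: go left to iris.
  At iris: go left to moss.
    moss is a leaf — visit moss.
  At iris: go right to lime.
    At lime: go left to mint.
      At mint: no left child.
      At mint: go right to kale.
        At kale: go left to cedar.
          cedar is a leaf — visit cedar.
        At kale: no right child.
        Visit kale.
      Visit mint.
    At lime: go right to tulip.
      tulip is a leaf — visit tulip.
    Visit lime.
  Visit iris.
At rose: go right to fern.
  At fern: go left to hop.
    At hop: no left child.
    At hop: go right to plum.
      plum is a leaf — visit plum.
    Visit hop.
  At fern: go right to lily.
    lily is a leaf — visit lily.
  Visit fern.
Visit rose.
Full post-order sequence: moss, cedar, kale, mint, tulip, lime, iris, plum, hop, lily, fern, rose.

kale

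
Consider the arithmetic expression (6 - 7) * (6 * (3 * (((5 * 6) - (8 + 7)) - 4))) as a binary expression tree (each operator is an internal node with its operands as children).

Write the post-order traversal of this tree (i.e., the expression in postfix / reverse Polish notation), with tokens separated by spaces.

Post-order on an expression tree gives postfix notation: for each operator, emit left operand, right operand, then the operator.

6 7 - 6 3 5 6 * 8 7 + - 4 - * * *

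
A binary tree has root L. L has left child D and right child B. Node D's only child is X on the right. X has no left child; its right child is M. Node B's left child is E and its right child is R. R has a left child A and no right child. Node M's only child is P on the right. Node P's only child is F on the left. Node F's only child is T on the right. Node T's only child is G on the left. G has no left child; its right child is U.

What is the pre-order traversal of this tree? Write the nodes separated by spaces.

L D X M P F T G U B E R A

Pre-order visits the node, then its left subtree, then its right subtree.
Visit L.
At L: go left to D.
  Visit D.
  At D: no left child.
  At D: go right to X.
    Visit X.
    At X: no left child.
    At X: go right to M.
      Visit M.
      At M: no left child.
      At M: go right to P.
        Visit P.
        At P: go left to F.
          Visit F.
          At F: no left child.
          At F: go right to T.
            Visit T.
            At T: go left to G.
              Visit G.
              At G: no left child.
              At G: go right to U.
                U is a leaf — visit U.
            At T: no right child.
        At P: no right child.
At L: go right to B.
  Visit B.
  At B: go left to E.
    E is a leaf — visit E.
  At B: go right to R.
    Visit R.
    At R: go left to A.
      A is a leaf — visit A.
    At R: no right child.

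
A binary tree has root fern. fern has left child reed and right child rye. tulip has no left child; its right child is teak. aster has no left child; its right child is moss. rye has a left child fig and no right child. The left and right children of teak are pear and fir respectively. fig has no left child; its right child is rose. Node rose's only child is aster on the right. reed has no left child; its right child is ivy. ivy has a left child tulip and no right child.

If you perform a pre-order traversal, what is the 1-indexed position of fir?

7

Pre-order visits the node, then its left subtree, then its right subtree.
Visit fern.
At fern: go left to reed.
  Visit reed.
  At reed: no left child.
  At reed: go right to ivy.
    Visit ivy.
    At ivy: go left to tulip.
      Visit tulip.
      At tulip: no left child.
      At tulip: go right to teak.
        Visit teak.
        At teak: go left to pear.
          pear is a leaf — visit pear.
        At teak: go right to fir.
          fir is a leaf — visit fir.
    At ivy: no right child.
At fern: go right to rye.
  Visit rye.
  At rye: go left to fig.
    Visit fig.
    At fig: no left child.
    At fig: go right to rose.
      Visit rose.
      At rose: no left child.
      At rose: go right to aster.
        Visit aster.
        At aster: no left child.
        At aster: go right to moss.
          moss is a leaf — visit moss.
  At rye: no right child.
Full pre-order sequence: fern, reed, ivy, tulip, teak, pear, fir, rye, fig, rose, aster, moss.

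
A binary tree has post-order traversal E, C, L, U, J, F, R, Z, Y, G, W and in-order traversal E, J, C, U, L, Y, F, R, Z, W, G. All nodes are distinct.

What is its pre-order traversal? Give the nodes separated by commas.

The last element of post-order is the root; it splits in-order into left and right subtrees.
Root W: left subtree has 9 nodes {E, J, C, U, L, Y, F, R, Z}, right has 1 {G}.
  Root Y: left subtree has 5 nodes {E, J, C, U, L}, right has 3 {F, R, Z}.
    Root J: left subtree has 1 node {E}, right has 3 {C, U, L}.
      Root U: left subtree has 1 node {C}, right has 1 {L}.
    Root Z: left subtree has 2 nodes {F, R}, right has 0 { }.
      Root R: left subtree has 1 node {F}, right has 0 { }.

W, Y, J, E, U, C, L, Z, R, F, G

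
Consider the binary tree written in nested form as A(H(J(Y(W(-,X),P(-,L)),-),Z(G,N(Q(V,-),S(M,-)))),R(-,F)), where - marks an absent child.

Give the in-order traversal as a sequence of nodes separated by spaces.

W X Y P L J H G Z V Q N M S A R F

In-order visits the left subtree, then the node, then the right subtree.
At A: go left to H.
  At H: go left to J.
    At J: go left to Y.
      At Y: go left to W.
        At W: no left child.
        Visit W.
        At W: go right to X.
          X is a leaf — visit X.
      Visit Y.
      At Y: go right to P.
        At P: no left child.
        Visit P.
        At P: go right to L.
          L is a leaf — visit L.
    Visit J.
    At J: no right child.
  Visit H.
  At H: go right to Z.
    At Z: go left to G.
      G is a leaf — visit G.
    Visit Z.
    At Z: go right to N.
      At N: go left to Q.
        At Q: go left to V.
          V is a leaf — visit V.
        Visit Q.
        At Q: no right child.
      Visit N.
      At N: go right to S.
        At S: go left to M.
          M is a leaf — visit M.
        Visit S.
        At S: no right child.
Visit A.
At A: go right to R.
  At R: no left child.
  Visit R.
  At R: go right to F.
    F is a leaf — visit F.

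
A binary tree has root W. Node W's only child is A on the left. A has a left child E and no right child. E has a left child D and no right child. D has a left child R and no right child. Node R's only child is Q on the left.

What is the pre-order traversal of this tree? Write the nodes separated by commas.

W, A, E, D, R, Q

Pre-order visits the node, then its left subtree, then its right subtree.
Visit W.
At W: go left to A.
  Visit A.
  At A: go left to E.
    Visit E.
    At E: go left to D.
      Visit D.
      At D: go left to R.
        Visit R.
        At R: go left to Q.
          Q is a leaf — visit Q.
        At R: no right child.
      At D: no right child.
    At E: no right child.
  At A: no right child.
At W: no right child.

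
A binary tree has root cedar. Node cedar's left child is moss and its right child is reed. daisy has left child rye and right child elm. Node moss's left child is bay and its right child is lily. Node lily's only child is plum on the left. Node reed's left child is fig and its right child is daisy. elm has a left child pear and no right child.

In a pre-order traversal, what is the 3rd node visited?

bay

Pre-order visits the node, then its left subtree, then its right subtree.
Visit cedar.
At cedar: go left to moss.
  Visit moss.
  At moss: go left to bay.
    bay is a leaf — visit bay.
  At moss: go right to lily.
    Visit lily.
    At lily: go left to plum.
      plum is a leaf — visit plum.
    At lily: no right child.
At cedar: go right to reed.
  Visit reed.
  At reed: go left to fig.
    fig is a leaf — visit fig.
  At reed: go right to daisy.
    Visit daisy.
    At daisy: go left to rye.
      rye is a leaf — visit rye.
    At daisy: go right to elm.
      Visit elm.
      At elm: go left to pear.
        pear is a leaf — visit pear.
      At elm: no right child.
Full pre-order sequence: cedar, moss, bay, lily, plum, reed, fig, daisy, rye, elm, pear.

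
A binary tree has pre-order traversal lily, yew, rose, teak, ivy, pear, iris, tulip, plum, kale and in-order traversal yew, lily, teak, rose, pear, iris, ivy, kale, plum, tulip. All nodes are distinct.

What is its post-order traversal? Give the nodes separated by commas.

yew, teak, iris, pear, kale, plum, tulip, ivy, rose, lily

The first element of pre-order is the root; it splits in-order into left and right subtrees.
Root lily: left subtree has 1 node {yew}, right has 8 {teak, rose, pear, iris, ivy, kale, plum, tulip}.
  Root rose: left subtree has 1 node {teak}, right has 6 {pear, iris, ivy, kale, plum, tulip}.
    Root ivy: left subtree has 2 nodes {pear, iris}, right has 3 {kale, plum, tulip}.
      Root pear: left subtree has 0 nodes { }, right has 1 {iris}.
      Root tulip: left subtree has 2 nodes {kale, plum}, right has 0 { }.
        Root plum: left subtree has 1 node {kale}, right has 0 { }.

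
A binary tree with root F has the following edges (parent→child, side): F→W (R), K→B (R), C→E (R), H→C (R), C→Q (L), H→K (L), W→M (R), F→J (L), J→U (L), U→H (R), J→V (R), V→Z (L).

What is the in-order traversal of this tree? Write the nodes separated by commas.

U, K, B, H, Q, C, E, J, Z, V, F, W, M

In-order visits the left subtree, then the node, then the right subtree.
At F: go left to J.
  At J: go left to U.
    At U: no left child.
    Visit U.
    At U: go right to H.
      At H: go left to K.
        At K: no left child.
        Visit K.
        At K: go right to B.
          B is a leaf — visit B.
      Visit H.
      At H: go right to C.
        At C: go left to Q.
          Q is a leaf — visit Q.
        Visit C.
        At C: go right to E.
          E is a leaf — visit E.
  Visit J.
  At J: go right to V.
    At V: go left to Z.
      Z is a leaf — visit Z.
    Visit V.
    At V: no right child.
Visit F.
At F: go right to W.
  At W: no left child.
  Visit W.
  At W: go right to M.
    M is a leaf — visit M.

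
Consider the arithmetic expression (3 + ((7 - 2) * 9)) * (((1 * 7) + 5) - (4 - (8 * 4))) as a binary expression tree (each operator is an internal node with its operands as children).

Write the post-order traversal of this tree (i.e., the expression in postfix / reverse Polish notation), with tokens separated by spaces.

3 7 2 - 9 * + 1 7 * 5 + 4 8 4 * - - *

Post-order on an expression tree gives postfix notation: for each operator, emit left operand, right operand, then the operator.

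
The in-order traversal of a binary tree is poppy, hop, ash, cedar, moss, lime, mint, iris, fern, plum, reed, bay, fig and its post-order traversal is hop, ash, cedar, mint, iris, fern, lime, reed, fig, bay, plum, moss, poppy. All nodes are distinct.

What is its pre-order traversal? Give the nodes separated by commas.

poppy, moss, cedar, ash, hop, plum, lime, fern, iris, mint, bay, reed, fig

The last element of post-order is the root; it splits in-order into left and right subtrees.
Root poppy: left subtree has 0 nodes { }, right has 12 {hop, ash, cedar, moss, lime, mint, iris, fern, plum, reed, bay, fig}.
  Root moss: left subtree has 3 nodes {hop, ash, cedar}, right has 8 {lime, mint, iris, fern, plum, reed, bay, fig}.
    Root cedar: left subtree has 2 nodes {hop, ash}, right has 0 { }.
      Root ash: left subtree has 1 node {hop}, right has 0 { }.
    Root plum: left subtree has 4 nodes {lime, mint, iris, fern}, right has 3 {reed, bay, fig}.
      Root lime: left subtree has 0 nodes { }, right has 3 {mint, iris, fern}.
        Root fern: left subtree has 2 nodes {mint, iris}, right has 0 { }.
          Root iris: left subtree has 1 node {mint}, right has 0 { }.
      Root bay: left subtree has 1 node {reed}, right has 1 {fig}.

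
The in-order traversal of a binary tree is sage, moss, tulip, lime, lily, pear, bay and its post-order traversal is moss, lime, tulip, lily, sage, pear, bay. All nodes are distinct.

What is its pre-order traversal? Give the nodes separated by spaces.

bay pear sage lily tulip moss lime

The last element of post-order is the root; it splits in-order into left and right subtrees.
Root bay: left subtree has 6 nodes {sage, moss, tulip, lime, lily, pear}, right has 0 { }.
  Root pear: left subtree has 5 nodes {sage, moss, tulip, lime, lily}, right has 0 { }.
    Root sage: left subtree has 0 nodes { }, right has 4 {moss, tulip, lime, lily}.
      Root lily: left subtree has 3 nodes {moss, tulip, lime}, right has 0 { }.
        Root tulip: left subtree has 1 node {moss}, right has 1 {lime}.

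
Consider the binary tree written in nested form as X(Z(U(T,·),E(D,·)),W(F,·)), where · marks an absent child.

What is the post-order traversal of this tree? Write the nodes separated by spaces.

Post-order visits the left subtree, then the right subtree, then the node.
At X: go left to Z.
  At Z: go left to U.
    At U: go left to T.
      T is a leaf — visit T.
    At U: no right child.
    Visit U.
  At Z: go right to E.
    At E: go left to D.
      D is a leaf — visit D.
    At E: no right child.
    Visit E.
  Visit Z.
At X: go right to W.
  At W: go left to F.
    F is a leaf — visit F.
  At W: no right child.
  Visit W.
Visit X.

T U D E Z F W X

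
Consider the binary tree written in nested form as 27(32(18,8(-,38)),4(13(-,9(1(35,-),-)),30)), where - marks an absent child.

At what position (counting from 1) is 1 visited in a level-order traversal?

Level-order visits nodes level by level from the root, left to right within each level.
Level 0: 27
Level 1: 32, 4
Level 2: 18, 8, 13, 30
Level 3: 38, 9
Level 4: 1
Level 5: 35
Full level-order sequence: 27, 32, 4, 18, 8, 13, 30, 38, 9, 1, 35.

10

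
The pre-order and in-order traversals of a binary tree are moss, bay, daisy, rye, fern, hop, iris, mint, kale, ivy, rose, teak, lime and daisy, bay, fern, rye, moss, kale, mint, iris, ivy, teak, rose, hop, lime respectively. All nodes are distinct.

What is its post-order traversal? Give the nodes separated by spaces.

The first element of pre-order is the root; it splits in-order into left and right subtrees.
Root moss: left subtree has 4 nodes {daisy, bay, fern, rye}, right has 8 {kale, mint, iris, ivy, teak, rose, hop, lime}.
  Root bay: left subtree has 1 node {daisy}, right has 2 {fern, rye}.
    Root rye: left subtree has 1 node {fern}, right has 0 { }.
  Root hop: left subtree has 6 nodes {kale, mint, iris, ivy, teak, rose}, right has 1 {lime}.
    Root iris: left subtree has 2 nodes {kale, mint}, right has 3 {ivy, teak, rose}.
      Root mint: left subtree has 1 node {kale}, right has 0 { }.
      Root ivy: left subtree has 0 nodes { }, right has 2 {teak, rose}.
        Root rose: left subtree has 1 node {teak}, right has 0 { }.

daisy fern rye bay kale mint teak rose ivy iris lime hop moss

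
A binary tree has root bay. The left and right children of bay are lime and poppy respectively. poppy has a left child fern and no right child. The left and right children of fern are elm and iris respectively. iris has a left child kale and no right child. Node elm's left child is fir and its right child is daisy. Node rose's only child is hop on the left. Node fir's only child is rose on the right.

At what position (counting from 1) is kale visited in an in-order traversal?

In-order visits the left subtree, then the node, then the right subtree.
At bay: go left to lime.
  lime is a leaf — visit lime.
Visit bay.
At bay: go right to poppy.
  At poppy: go left to fern.
    At fern: go left to elm.
      At elm: go left to fir.
        At fir: no left child.
        Visit fir.
        At fir: go right to rose.
          At rose: go left to hop.
            hop is a leaf — visit hop.
          Visit rose.
          At rose: no right child.
      Visit elm.
      At elm: go right to daisy.
        daisy is a leaf — visit daisy.
    Visit fern.
    At fern: go right to iris.
      At iris: go left to kale.
        kale is a leaf — visit kale.
      Visit iris.
      At iris: no right child.
  Visit poppy.
  At poppy: no right child.
Full in-order sequence: lime, bay, fir, hop, rose, elm, daisy, fern, kale, iris, poppy.

9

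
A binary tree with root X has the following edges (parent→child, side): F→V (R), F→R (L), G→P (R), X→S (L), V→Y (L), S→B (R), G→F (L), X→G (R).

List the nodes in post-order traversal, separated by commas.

Post-order visits the left subtree, then the right subtree, then the node.
At X: go left to S.
  At S: no left child.
  At S: go right to B.
    B is a leaf — visit B.
  Visit S.
At X: go right to G.
  At G: go left to F.
    At F: go left to R.
      R is a leaf — visit R.
    At F: go right to V.
      At V: go left to Y.
        Y is a leaf — visit Y.
      At V: no right child.
      Visit V.
    Visit F.
  At G: go right to P.
    P is a leaf — visit P.
  Visit G.
Visit X.

B, S, R, Y, V, F, P, G, X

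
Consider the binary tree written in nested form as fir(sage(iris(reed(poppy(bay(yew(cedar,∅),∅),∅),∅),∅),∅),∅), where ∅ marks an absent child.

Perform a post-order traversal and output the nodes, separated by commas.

cedar, yew, bay, poppy, reed, iris, sage, fir

Post-order visits the left subtree, then the right subtree, then the node.
At fir: go left to sage.
  At sage: go left to iris.
    At iris: go left to reed.
      At reed: go left to poppy.
        At poppy: go left to bay.
          At bay: go left to yew.
            At yew: go left to cedar.
              cedar is a leaf — visit cedar.
            At yew: no right child.
            Visit yew.
          At bay: no right child.
          Visit bay.
        At poppy: no right child.
        Visit poppy.
      At reed: no right child.
      Visit reed.
    At iris: no right child.
    Visit iris.
  At sage: no right child.
  Visit sage.
At fir: no right child.
Visit fir.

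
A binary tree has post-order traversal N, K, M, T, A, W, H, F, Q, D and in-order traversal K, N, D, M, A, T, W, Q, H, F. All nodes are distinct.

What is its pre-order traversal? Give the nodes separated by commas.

D, K, N, Q, W, A, M, T, F, H

The last element of post-order is the root; it splits in-order into left and right subtrees.
Root D: left subtree has 2 nodes {K, N}, right has 7 {M, A, T, W, Q, H, F}.
  Root K: left subtree has 0 nodes { }, right has 1 {N}.
  Root Q: left subtree has 4 nodes {M, A, T, W}, right has 2 {H, F}.
    Root W: left subtree has 3 nodes {M, A, T}, right has 0 { }.
      Root A: left subtree has 1 node {M}, right has 1 {T}.
    Root F: left subtree has 1 node {H}, right has 0 { }.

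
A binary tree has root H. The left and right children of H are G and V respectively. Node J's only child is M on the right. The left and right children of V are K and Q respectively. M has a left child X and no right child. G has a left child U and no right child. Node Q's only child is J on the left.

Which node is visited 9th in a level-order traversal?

X

Level-order visits nodes level by level from the root, left to right within each level.
Level 0: H
Level 1: G, V
Level 2: U, K, Q
Level 3: J
Level 4: M
Level 5: X
Full level-order sequence: H, G, V, U, K, Q, J, M, X.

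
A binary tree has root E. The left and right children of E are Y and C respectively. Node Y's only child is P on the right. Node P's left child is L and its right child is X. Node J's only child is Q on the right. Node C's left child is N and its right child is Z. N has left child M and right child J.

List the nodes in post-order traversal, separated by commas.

L, X, P, Y, M, Q, J, N, Z, C, E

Post-order visits the left subtree, then the right subtree, then the node.
At E: go left to Y.
  At Y: no left child.
  At Y: go right to P.
    At P: go left to L.
      L is a leaf — visit L.
    At P: go right to X.
      X is a leaf — visit X.
    Visit P.
  Visit Y.
At E: go right to C.
  At C: go left to N.
    At N: go left to M.
      M is a leaf — visit M.
    At N: go right to J.
      At J: no left child.
      At J: go right to Q.
        Q is a leaf — visit Q.
      Visit J.
    Visit N.
  At C: go right to Z.
    Z is a leaf — visit Z.
  Visit C.
Visit E.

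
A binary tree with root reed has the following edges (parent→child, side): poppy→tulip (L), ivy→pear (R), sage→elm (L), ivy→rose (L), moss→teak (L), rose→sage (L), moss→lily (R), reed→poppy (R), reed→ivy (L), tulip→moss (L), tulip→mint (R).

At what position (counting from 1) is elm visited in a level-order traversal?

10

Level-order visits nodes level by level from the root, left to right within each level.
Level 0: reed
Level 1: ivy, poppy
Level 2: rose, pear, tulip
Level 3: sage, moss, mint
Level 4: elm, teak, lily
Full level-order sequence: reed, ivy, poppy, rose, pear, tulip, sage, moss, mint, elm, teak, lily.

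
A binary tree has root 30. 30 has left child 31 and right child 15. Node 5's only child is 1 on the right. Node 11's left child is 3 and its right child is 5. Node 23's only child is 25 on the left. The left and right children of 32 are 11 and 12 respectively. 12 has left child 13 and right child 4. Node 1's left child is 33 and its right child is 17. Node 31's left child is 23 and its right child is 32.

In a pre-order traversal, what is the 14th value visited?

Pre-order visits the node, then its left subtree, then its right subtree.
Visit 30.
At 30: go left to 31.
  Visit 31.
  At 31: go left to 23.
    Visit 23.
    At 23: go left to 25.
      25 is a leaf — visit 25.
    At 23: no right child.
  At 31: go right to 32.
    Visit 32.
    At 32: go left to 11.
      Visit 11.
      At 11: go left to 3.
        3 is a leaf — visit 3.
      At 11: go right to 5.
        Visit 5.
        At 5: no left child.
        At 5: go right to 1.
          Visit 1.
          At 1: go left to 33.
            33 is a leaf — visit 33.
          At 1: go right to 17.
            17 is a leaf — visit 17.
    At 32: go right to 12.
      Visit 12.
      At 12: go left to 13.
        13 is a leaf — visit 13.
      At 12: go right to 4.
        4 is a leaf — visit 4.
At 30: go right to 15.
  15 is a leaf — visit 15.
Full pre-order sequence: 30, 31, 23, 25, 32, 11, 3, 5, 1, 33, 17, 12, 13, 4, 15.

4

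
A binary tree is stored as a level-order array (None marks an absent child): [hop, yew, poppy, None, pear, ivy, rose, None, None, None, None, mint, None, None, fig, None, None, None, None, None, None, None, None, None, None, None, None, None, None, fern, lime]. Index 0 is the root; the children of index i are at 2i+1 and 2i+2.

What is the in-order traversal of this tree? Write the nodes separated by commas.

yew, pear, hop, mint, ivy, poppy, rose, fern, fig, lime

In-order visits the left subtree, then the node, then the right subtree.
At hop: go left to yew.
  At yew: no left child.
  Visit yew.
  At yew: go right to pear.
    pear is a leaf — visit pear.
Visit hop.
At hop: go right to poppy.
  At poppy: go left to ivy.
    At ivy: go left to mint.
      mint is a leaf — visit mint.
    Visit ivy.
    At ivy: no right child.
  Visit poppy.
  At poppy: go right to rose.
    At rose: no left child.
    Visit rose.
    At rose: go right to fig.
      At fig: go left to fern.
        fern is a leaf — visit fern.
      Visit fig.
      At fig: go right to lime.
        lime is a leaf — visit lime.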